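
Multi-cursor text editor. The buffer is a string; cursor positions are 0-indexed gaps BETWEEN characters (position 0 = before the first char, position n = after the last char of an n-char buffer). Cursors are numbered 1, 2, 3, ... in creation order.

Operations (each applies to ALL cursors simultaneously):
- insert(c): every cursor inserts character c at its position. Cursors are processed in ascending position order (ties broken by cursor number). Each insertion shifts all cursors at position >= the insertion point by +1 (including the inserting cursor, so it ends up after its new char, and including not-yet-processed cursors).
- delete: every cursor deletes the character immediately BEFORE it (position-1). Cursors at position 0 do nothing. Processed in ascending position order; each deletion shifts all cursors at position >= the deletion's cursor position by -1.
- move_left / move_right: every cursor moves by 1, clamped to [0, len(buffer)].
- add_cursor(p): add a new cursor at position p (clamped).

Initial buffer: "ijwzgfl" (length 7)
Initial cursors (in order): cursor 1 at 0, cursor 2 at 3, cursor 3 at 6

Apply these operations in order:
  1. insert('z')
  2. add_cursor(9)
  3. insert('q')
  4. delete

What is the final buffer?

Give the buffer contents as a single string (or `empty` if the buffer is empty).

After op 1 (insert('z')): buffer="zijwzzgfzl" (len 10), cursors c1@1 c2@5 c3@9, authorship 1...2...3.
After op 2 (add_cursor(9)): buffer="zijwzzgfzl" (len 10), cursors c1@1 c2@5 c3@9 c4@9, authorship 1...2...3.
After op 3 (insert('q')): buffer="zqijwzqzgfzqql" (len 14), cursors c1@2 c2@7 c3@13 c4@13, authorship 11...22...334.
After op 4 (delete): buffer="zijwzzgfzl" (len 10), cursors c1@1 c2@5 c3@9 c4@9, authorship 1...2...3.

Answer: zijwzzgfzl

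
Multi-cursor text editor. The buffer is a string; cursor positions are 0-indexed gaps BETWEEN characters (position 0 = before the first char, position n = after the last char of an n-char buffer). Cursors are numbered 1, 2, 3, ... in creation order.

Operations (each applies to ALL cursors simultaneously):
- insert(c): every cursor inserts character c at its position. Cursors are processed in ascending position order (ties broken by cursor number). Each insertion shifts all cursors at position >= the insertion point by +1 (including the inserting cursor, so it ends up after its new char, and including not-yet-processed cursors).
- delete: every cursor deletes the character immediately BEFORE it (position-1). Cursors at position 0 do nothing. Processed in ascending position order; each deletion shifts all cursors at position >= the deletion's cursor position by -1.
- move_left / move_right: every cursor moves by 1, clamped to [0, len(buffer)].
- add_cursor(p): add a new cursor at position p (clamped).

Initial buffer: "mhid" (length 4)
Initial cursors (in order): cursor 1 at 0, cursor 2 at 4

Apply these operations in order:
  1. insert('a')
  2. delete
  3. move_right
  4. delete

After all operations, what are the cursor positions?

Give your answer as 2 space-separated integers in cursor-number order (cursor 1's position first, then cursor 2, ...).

Answer: 0 2

Derivation:
After op 1 (insert('a')): buffer="amhida" (len 6), cursors c1@1 c2@6, authorship 1....2
After op 2 (delete): buffer="mhid" (len 4), cursors c1@0 c2@4, authorship ....
After op 3 (move_right): buffer="mhid" (len 4), cursors c1@1 c2@4, authorship ....
After op 4 (delete): buffer="hi" (len 2), cursors c1@0 c2@2, authorship ..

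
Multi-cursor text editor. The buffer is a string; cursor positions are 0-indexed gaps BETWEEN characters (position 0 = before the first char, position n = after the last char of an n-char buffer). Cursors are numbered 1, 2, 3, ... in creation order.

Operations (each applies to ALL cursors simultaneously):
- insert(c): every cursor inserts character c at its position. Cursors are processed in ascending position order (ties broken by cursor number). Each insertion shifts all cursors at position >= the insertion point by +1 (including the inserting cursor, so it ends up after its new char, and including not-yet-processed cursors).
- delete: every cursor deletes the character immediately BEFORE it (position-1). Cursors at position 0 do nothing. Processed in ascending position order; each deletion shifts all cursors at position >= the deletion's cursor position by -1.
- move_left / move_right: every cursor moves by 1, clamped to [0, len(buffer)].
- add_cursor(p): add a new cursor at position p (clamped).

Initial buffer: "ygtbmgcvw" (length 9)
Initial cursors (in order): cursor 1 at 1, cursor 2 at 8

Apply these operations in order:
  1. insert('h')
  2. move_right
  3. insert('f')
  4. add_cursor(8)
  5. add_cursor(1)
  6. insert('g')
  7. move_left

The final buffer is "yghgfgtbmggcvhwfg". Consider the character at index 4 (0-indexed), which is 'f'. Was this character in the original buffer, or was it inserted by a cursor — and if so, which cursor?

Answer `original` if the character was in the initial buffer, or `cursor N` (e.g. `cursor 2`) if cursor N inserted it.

Answer: cursor 1

Derivation:
After op 1 (insert('h')): buffer="yhgtbmgcvhw" (len 11), cursors c1@2 c2@10, authorship .1.......2.
After op 2 (move_right): buffer="yhgtbmgcvhw" (len 11), cursors c1@3 c2@11, authorship .1.......2.
After op 3 (insert('f')): buffer="yhgftbmgcvhwf" (len 13), cursors c1@4 c2@13, authorship .1.1......2.2
After op 4 (add_cursor(8)): buffer="yhgftbmgcvhwf" (len 13), cursors c1@4 c3@8 c2@13, authorship .1.1......2.2
After op 5 (add_cursor(1)): buffer="yhgftbmgcvhwf" (len 13), cursors c4@1 c1@4 c3@8 c2@13, authorship .1.1......2.2
After op 6 (insert('g')): buffer="yghgfgtbmggcvhwfg" (len 17), cursors c4@2 c1@6 c3@11 c2@17, authorship .41.11....3..2.22
After op 7 (move_left): buffer="yghgfgtbmggcvhwfg" (len 17), cursors c4@1 c1@5 c3@10 c2@16, authorship .41.11....3..2.22
Authorship (.=original, N=cursor N): . 4 1 . 1 1 . . . . 3 . . 2 . 2 2
Index 4: author = 1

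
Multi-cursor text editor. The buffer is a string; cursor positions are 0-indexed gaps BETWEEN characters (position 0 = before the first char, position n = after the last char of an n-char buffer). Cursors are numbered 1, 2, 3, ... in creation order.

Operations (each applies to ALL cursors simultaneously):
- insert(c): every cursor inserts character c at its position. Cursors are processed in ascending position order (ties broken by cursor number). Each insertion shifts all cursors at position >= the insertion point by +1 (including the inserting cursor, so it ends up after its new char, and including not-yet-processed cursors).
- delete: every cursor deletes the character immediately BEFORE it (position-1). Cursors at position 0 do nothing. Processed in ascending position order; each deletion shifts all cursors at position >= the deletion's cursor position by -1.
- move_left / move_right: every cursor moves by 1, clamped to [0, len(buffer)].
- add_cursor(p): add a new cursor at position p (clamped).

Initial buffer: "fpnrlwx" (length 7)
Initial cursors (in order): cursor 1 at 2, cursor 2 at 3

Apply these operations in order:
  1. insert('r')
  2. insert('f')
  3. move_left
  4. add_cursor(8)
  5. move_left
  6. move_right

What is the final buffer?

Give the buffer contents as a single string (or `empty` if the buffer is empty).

After op 1 (insert('r')): buffer="fprnrrlwx" (len 9), cursors c1@3 c2@5, authorship ..1.2....
After op 2 (insert('f')): buffer="fprfnrfrlwx" (len 11), cursors c1@4 c2@7, authorship ..11.22....
After op 3 (move_left): buffer="fprfnrfrlwx" (len 11), cursors c1@3 c2@6, authorship ..11.22....
After op 4 (add_cursor(8)): buffer="fprfnrfrlwx" (len 11), cursors c1@3 c2@6 c3@8, authorship ..11.22....
After op 5 (move_left): buffer="fprfnrfrlwx" (len 11), cursors c1@2 c2@5 c3@7, authorship ..11.22....
After op 6 (move_right): buffer="fprfnrfrlwx" (len 11), cursors c1@3 c2@6 c3@8, authorship ..11.22....

Answer: fprfnrfrlwx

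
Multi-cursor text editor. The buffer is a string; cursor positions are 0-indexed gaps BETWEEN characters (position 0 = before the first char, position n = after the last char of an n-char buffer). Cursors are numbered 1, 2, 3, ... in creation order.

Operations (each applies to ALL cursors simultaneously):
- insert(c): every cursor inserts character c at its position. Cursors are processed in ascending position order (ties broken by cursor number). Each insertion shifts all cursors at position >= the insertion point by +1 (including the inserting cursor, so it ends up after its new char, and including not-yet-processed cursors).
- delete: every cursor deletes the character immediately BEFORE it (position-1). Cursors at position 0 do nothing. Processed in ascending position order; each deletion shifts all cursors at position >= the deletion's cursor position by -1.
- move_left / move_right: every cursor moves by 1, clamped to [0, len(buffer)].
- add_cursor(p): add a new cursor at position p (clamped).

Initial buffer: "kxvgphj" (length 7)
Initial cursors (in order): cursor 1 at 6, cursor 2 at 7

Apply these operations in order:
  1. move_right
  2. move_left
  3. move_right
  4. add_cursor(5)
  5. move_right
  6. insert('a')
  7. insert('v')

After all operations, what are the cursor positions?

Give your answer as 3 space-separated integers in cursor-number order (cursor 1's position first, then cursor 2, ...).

Answer: 13 13 8

Derivation:
After op 1 (move_right): buffer="kxvgphj" (len 7), cursors c1@7 c2@7, authorship .......
After op 2 (move_left): buffer="kxvgphj" (len 7), cursors c1@6 c2@6, authorship .......
After op 3 (move_right): buffer="kxvgphj" (len 7), cursors c1@7 c2@7, authorship .......
After op 4 (add_cursor(5)): buffer="kxvgphj" (len 7), cursors c3@5 c1@7 c2@7, authorship .......
After op 5 (move_right): buffer="kxvgphj" (len 7), cursors c3@6 c1@7 c2@7, authorship .......
After op 6 (insert('a')): buffer="kxvgphajaa" (len 10), cursors c3@7 c1@10 c2@10, authorship ......3.12
After op 7 (insert('v')): buffer="kxvgphavjaavv" (len 13), cursors c3@8 c1@13 c2@13, authorship ......33.1212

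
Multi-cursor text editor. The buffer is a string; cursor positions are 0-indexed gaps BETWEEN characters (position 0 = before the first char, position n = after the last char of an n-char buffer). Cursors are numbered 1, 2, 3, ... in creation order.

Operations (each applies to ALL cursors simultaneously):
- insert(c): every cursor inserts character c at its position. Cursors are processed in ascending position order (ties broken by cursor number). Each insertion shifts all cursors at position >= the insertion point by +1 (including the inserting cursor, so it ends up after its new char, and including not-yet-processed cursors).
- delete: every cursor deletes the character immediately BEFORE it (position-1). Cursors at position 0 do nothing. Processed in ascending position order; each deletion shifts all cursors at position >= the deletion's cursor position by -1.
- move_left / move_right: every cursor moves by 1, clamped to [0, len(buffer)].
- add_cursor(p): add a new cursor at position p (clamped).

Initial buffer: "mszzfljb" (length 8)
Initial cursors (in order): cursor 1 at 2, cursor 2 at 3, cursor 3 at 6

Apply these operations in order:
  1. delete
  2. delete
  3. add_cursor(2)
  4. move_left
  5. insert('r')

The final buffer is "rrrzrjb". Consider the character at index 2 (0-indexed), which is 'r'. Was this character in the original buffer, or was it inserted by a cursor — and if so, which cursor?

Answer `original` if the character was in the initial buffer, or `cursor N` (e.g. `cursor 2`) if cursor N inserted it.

After op 1 (delete): buffer="mzfjb" (len 5), cursors c1@1 c2@1 c3@3, authorship .....
After op 2 (delete): buffer="zjb" (len 3), cursors c1@0 c2@0 c3@1, authorship ...
After op 3 (add_cursor(2)): buffer="zjb" (len 3), cursors c1@0 c2@0 c3@1 c4@2, authorship ...
After op 4 (move_left): buffer="zjb" (len 3), cursors c1@0 c2@0 c3@0 c4@1, authorship ...
After op 5 (insert('r')): buffer="rrrzrjb" (len 7), cursors c1@3 c2@3 c3@3 c4@5, authorship 123.4..
Authorship (.=original, N=cursor N): 1 2 3 . 4 . .
Index 2: author = 3

Answer: cursor 3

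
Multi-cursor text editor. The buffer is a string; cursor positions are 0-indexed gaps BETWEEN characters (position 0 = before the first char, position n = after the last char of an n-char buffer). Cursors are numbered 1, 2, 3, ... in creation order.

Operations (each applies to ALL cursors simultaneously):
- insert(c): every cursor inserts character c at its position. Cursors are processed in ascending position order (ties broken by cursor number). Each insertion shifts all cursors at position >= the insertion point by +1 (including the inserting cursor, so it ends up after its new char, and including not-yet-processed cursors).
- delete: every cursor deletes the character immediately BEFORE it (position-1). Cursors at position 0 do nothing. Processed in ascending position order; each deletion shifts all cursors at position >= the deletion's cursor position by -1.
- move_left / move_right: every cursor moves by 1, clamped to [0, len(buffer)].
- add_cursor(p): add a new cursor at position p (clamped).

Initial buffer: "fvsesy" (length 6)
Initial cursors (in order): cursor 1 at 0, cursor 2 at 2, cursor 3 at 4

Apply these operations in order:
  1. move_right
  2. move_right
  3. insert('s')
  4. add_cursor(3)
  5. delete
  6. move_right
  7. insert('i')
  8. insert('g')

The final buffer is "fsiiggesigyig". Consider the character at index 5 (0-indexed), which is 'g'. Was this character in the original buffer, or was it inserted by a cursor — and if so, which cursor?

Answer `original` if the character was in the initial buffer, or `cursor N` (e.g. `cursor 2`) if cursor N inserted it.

After op 1 (move_right): buffer="fvsesy" (len 6), cursors c1@1 c2@3 c3@5, authorship ......
After op 2 (move_right): buffer="fvsesy" (len 6), cursors c1@2 c2@4 c3@6, authorship ......
After op 3 (insert('s')): buffer="fvssessys" (len 9), cursors c1@3 c2@6 c3@9, authorship ..1..2..3
After op 4 (add_cursor(3)): buffer="fvssessys" (len 9), cursors c1@3 c4@3 c2@6 c3@9, authorship ..1..2..3
After op 5 (delete): buffer="fsesy" (len 5), cursors c1@1 c4@1 c2@3 c3@5, authorship .....
After op 6 (move_right): buffer="fsesy" (len 5), cursors c1@2 c4@2 c2@4 c3@5, authorship .....
After op 7 (insert('i')): buffer="fsiiesiyi" (len 9), cursors c1@4 c4@4 c2@7 c3@9, authorship ..14..2.3
After op 8 (insert('g')): buffer="fsiiggesigyig" (len 13), cursors c1@6 c4@6 c2@10 c3@13, authorship ..1414..22.33
Authorship (.=original, N=cursor N): . . 1 4 1 4 . . 2 2 . 3 3
Index 5: author = 4

Answer: cursor 4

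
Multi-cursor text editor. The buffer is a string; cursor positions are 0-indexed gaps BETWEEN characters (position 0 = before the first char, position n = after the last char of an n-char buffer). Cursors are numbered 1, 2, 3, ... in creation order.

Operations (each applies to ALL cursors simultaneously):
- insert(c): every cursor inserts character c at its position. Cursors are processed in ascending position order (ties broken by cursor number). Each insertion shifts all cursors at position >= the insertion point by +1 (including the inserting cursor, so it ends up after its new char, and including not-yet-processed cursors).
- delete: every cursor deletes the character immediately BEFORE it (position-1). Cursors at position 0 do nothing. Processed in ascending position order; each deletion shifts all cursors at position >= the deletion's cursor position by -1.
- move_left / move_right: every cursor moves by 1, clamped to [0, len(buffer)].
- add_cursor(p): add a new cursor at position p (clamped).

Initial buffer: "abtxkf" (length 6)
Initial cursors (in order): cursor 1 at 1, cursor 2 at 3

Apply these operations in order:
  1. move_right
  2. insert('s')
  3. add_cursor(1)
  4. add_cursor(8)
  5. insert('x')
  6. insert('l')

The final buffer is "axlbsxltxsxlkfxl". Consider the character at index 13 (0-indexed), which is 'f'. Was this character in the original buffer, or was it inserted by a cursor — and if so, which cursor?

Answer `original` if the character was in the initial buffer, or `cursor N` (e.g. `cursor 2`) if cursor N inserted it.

After op 1 (move_right): buffer="abtxkf" (len 6), cursors c1@2 c2@4, authorship ......
After op 2 (insert('s')): buffer="abstxskf" (len 8), cursors c1@3 c2@6, authorship ..1..2..
After op 3 (add_cursor(1)): buffer="abstxskf" (len 8), cursors c3@1 c1@3 c2@6, authorship ..1..2..
After op 4 (add_cursor(8)): buffer="abstxskf" (len 8), cursors c3@1 c1@3 c2@6 c4@8, authorship ..1..2..
After op 5 (insert('x')): buffer="axbsxtxsxkfx" (len 12), cursors c3@2 c1@5 c2@9 c4@12, authorship .3.11..22..4
After op 6 (insert('l')): buffer="axlbsxltxsxlkfxl" (len 16), cursors c3@3 c1@7 c2@12 c4@16, authorship .33.111..222..44
Authorship (.=original, N=cursor N): . 3 3 . 1 1 1 . . 2 2 2 . . 4 4
Index 13: author = original

Answer: original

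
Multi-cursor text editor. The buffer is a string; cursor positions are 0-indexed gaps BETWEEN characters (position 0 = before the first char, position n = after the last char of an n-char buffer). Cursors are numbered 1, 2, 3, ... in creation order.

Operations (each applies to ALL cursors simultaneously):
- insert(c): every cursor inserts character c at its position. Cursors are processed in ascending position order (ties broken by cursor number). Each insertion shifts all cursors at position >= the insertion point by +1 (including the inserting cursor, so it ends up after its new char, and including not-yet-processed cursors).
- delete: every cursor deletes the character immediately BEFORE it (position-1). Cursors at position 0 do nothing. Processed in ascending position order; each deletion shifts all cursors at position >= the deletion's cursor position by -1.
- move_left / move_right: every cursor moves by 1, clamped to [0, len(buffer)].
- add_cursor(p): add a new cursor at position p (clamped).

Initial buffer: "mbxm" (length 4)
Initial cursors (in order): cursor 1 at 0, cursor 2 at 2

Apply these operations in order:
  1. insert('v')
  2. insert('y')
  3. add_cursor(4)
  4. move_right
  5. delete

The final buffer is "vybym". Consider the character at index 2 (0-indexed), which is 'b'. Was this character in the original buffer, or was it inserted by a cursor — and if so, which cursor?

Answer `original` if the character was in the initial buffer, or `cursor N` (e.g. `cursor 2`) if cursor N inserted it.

Answer: original

Derivation:
After op 1 (insert('v')): buffer="vmbvxm" (len 6), cursors c1@1 c2@4, authorship 1..2..
After op 2 (insert('y')): buffer="vymbvyxm" (len 8), cursors c1@2 c2@6, authorship 11..22..
After op 3 (add_cursor(4)): buffer="vymbvyxm" (len 8), cursors c1@2 c3@4 c2@6, authorship 11..22..
After op 4 (move_right): buffer="vymbvyxm" (len 8), cursors c1@3 c3@5 c2@7, authorship 11..22..
After op 5 (delete): buffer="vybym" (len 5), cursors c1@2 c3@3 c2@4, authorship 11.2.
Authorship (.=original, N=cursor N): 1 1 . 2 .
Index 2: author = original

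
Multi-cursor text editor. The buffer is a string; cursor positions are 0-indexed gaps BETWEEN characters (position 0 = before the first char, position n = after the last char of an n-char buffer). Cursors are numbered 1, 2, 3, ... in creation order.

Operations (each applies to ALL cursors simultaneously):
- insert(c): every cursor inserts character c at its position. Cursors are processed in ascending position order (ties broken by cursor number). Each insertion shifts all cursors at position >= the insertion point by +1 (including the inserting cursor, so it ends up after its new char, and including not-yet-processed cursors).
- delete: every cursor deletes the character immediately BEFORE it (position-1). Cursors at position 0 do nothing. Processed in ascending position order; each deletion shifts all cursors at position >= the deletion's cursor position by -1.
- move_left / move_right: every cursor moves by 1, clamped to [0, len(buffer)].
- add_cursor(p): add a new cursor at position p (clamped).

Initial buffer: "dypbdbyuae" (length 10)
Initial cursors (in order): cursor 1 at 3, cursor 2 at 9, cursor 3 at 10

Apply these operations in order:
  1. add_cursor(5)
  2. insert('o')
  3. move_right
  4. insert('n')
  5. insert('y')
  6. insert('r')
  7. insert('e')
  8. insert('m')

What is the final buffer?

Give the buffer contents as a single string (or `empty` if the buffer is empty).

Answer: dypobnyremdobnyremyuaoenyremonyrem

Derivation:
After op 1 (add_cursor(5)): buffer="dypbdbyuae" (len 10), cursors c1@3 c4@5 c2@9 c3@10, authorship ..........
After op 2 (insert('o')): buffer="dypobdobyuaoeo" (len 14), cursors c1@4 c4@7 c2@12 c3@14, authorship ...1..4....2.3
After op 3 (move_right): buffer="dypobdobyuaoeo" (len 14), cursors c1@5 c4@8 c2@13 c3@14, authorship ...1..4....2.3
After op 4 (insert('n')): buffer="dypobndobnyuaoenon" (len 18), cursors c1@6 c4@10 c2@16 c3@18, authorship ...1.1.4.4...2.233
After op 5 (insert('y')): buffer="dypobnydobnyyuaoenyony" (len 22), cursors c1@7 c4@12 c2@19 c3@22, authorship ...1.11.4.44...2.22333
After op 6 (insert('r')): buffer="dypobnyrdobnyryuaoenyronyr" (len 26), cursors c1@8 c4@14 c2@22 c3@26, authorship ...1.111.4.444...2.2223333
After op 7 (insert('e')): buffer="dypobnyredobnyreyuaoenyreonyre" (len 30), cursors c1@9 c4@16 c2@25 c3@30, authorship ...1.1111.4.4444...2.222233333
After op 8 (insert('m')): buffer="dypobnyremdobnyremyuaoenyremonyrem" (len 34), cursors c1@10 c4@18 c2@28 c3@34, authorship ...1.11111.4.44444...2.22222333333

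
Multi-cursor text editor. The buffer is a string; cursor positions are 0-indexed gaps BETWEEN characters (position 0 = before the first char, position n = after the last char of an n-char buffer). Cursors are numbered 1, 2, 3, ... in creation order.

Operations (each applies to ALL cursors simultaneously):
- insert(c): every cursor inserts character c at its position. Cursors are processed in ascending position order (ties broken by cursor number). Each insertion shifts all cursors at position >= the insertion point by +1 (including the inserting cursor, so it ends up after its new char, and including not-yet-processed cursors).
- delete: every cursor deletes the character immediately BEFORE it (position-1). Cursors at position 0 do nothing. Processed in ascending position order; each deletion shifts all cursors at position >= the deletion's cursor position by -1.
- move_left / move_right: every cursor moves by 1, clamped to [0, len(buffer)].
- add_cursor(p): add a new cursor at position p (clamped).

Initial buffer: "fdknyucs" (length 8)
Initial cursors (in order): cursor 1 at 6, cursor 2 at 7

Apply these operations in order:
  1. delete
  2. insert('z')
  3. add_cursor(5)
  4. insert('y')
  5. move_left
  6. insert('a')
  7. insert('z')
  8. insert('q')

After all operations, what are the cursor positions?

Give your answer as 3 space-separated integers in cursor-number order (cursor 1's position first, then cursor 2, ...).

After op 1 (delete): buffer="fdknys" (len 6), cursors c1@5 c2@5, authorship ......
After op 2 (insert('z')): buffer="fdknyzzs" (len 8), cursors c1@7 c2@7, authorship .....12.
After op 3 (add_cursor(5)): buffer="fdknyzzs" (len 8), cursors c3@5 c1@7 c2@7, authorship .....12.
After op 4 (insert('y')): buffer="fdknyyzzyys" (len 11), cursors c3@6 c1@10 c2@10, authorship .....31212.
After op 5 (move_left): buffer="fdknyyzzyys" (len 11), cursors c3@5 c1@9 c2@9, authorship .....31212.
After op 6 (insert('a')): buffer="fdknyayzzyaays" (len 14), cursors c3@6 c1@12 c2@12, authorship .....33121122.
After op 7 (insert('z')): buffer="fdknyazyzzyaazzys" (len 17), cursors c3@7 c1@15 c2@15, authorship .....33312112122.
After op 8 (insert('q')): buffer="fdknyazqyzzyaazzqqys" (len 20), cursors c3@8 c1@18 c2@18, authorship .....33331211212122.

Answer: 18 18 8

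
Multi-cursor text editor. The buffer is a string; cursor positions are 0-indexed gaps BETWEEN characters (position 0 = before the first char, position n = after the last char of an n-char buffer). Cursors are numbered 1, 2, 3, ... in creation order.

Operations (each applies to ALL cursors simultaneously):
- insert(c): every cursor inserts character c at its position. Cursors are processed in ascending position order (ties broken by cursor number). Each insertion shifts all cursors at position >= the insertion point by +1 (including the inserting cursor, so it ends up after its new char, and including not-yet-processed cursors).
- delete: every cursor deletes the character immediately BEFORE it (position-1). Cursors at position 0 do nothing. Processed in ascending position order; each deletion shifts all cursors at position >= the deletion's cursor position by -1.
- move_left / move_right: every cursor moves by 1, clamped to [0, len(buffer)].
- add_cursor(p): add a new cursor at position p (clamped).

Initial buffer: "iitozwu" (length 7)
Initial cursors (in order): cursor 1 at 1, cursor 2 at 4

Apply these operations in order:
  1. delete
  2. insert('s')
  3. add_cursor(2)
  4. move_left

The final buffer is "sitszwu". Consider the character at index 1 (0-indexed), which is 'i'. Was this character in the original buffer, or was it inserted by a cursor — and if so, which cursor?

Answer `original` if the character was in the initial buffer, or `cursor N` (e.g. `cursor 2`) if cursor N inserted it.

After op 1 (delete): buffer="itzwu" (len 5), cursors c1@0 c2@2, authorship .....
After op 2 (insert('s')): buffer="sitszwu" (len 7), cursors c1@1 c2@4, authorship 1..2...
After op 3 (add_cursor(2)): buffer="sitszwu" (len 7), cursors c1@1 c3@2 c2@4, authorship 1..2...
After op 4 (move_left): buffer="sitszwu" (len 7), cursors c1@0 c3@1 c2@3, authorship 1..2...
Authorship (.=original, N=cursor N): 1 . . 2 . . .
Index 1: author = original

Answer: original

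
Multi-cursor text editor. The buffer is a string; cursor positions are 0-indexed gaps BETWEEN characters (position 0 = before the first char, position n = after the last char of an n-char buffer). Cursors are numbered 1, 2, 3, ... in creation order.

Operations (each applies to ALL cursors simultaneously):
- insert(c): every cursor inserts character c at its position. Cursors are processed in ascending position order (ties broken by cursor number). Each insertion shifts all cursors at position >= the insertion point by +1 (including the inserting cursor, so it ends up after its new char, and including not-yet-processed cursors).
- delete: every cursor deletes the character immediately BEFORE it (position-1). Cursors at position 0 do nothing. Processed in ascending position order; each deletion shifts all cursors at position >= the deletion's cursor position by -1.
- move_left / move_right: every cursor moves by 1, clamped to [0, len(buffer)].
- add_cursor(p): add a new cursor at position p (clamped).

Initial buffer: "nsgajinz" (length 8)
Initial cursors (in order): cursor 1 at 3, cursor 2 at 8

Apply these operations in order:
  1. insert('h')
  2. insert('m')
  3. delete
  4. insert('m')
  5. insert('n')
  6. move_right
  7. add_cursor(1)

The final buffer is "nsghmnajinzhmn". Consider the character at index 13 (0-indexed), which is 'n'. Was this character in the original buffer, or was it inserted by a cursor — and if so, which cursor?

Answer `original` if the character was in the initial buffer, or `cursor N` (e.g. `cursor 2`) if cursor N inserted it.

After op 1 (insert('h')): buffer="nsghajinzh" (len 10), cursors c1@4 c2@10, authorship ...1.....2
After op 2 (insert('m')): buffer="nsghmajinzhm" (len 12), cursors c1@5 c2@12, authorship ...11.....22
After op 3 (delete): buffer="nsghajinzh" (len 10), cursors c1@4 c2@10, authorship ...1.....2
After op 4 (insert('m')): buffer="nsghmajinzhm" (len 12), cursors c1@5 c2@12, authorship ...11.....22
After op 5 (insert('n')): buffer="nsghmnajinzhmn" (len 14), cursors c1@6 c2@14, authorship ...111.....222
After op 6 (move_right): buffer="nsghmnajinzhmn" (len 14), cursors c1@7 c2@14, authorship ...111.....222
After op 7 (add_cursor(1)): buffer="nsghmnajinzhmn" (len 14), cursors c3@1 c1@7 c2@14, authorship ...111.....222
Authorship (.=original, N=cursor N): . . . 1 1 1 . . . . . 2 2 2
Index 13: author = 2

Answer: cursor 2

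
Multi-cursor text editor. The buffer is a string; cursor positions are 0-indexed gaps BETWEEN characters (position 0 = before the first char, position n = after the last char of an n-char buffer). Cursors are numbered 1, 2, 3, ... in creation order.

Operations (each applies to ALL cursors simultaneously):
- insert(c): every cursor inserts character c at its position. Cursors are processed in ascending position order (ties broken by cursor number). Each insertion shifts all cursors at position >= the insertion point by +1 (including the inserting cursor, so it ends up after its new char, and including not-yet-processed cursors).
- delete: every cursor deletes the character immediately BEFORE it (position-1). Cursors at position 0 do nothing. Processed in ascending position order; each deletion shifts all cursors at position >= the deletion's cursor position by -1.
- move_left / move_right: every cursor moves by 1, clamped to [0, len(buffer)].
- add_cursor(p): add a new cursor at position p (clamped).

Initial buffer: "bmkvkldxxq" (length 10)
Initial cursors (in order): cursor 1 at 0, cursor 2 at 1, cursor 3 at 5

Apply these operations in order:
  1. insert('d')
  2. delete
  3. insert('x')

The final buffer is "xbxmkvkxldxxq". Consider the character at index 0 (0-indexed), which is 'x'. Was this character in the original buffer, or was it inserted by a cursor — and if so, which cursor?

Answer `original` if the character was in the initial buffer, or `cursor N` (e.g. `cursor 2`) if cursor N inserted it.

Answer: cursor 1

Derivation:
After op 1 (insert('d')): buffer="dbdmkvkdldxxq" (len 13), cursors c1@1 c2@3 c3@8, authorship 1.2....3.....
After op 2 (delete): buffer="bmkvkldxxq" (len 10), cursors c1@0 c2@1 c3@5, authorship ..........
After op 3 (insert('x')): buffer="xbxmkvkxldxxq" (len 13), cursors c1@1 c2@3 c3@8, authorship 1.2....3.....
Authorship (.=original, N=cursor N): 1 . 2 . . . . 3 . . . . .
Index 0: author = 1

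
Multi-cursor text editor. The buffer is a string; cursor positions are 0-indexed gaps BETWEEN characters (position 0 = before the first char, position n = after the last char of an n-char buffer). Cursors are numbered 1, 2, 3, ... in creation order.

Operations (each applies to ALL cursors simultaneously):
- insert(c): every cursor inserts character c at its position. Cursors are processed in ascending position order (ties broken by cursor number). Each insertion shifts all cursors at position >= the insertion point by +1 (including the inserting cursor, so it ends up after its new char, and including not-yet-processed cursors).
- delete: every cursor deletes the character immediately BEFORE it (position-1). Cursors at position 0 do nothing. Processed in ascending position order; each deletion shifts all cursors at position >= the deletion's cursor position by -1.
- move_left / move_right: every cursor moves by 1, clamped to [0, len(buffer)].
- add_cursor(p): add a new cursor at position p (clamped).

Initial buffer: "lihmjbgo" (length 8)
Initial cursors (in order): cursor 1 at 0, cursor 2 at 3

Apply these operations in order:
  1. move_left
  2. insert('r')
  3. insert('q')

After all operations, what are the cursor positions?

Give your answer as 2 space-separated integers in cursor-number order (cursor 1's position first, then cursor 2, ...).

Answer: 2 6

Derivation:
After op 1 (move_left): buffer="lihmjbgo" (len 8), cursors c1@0 c2@2, authorship ........
After op 2 (insert('r')): buffer="rlirhmjbgo" (len 10), cursors c1@1 c2@4, authorship 1..2......
After op 3 (insert('q')): buffer="rqlirqhmjbgo" (len 12), cursors c1@2 c2@6, authorship 11..22......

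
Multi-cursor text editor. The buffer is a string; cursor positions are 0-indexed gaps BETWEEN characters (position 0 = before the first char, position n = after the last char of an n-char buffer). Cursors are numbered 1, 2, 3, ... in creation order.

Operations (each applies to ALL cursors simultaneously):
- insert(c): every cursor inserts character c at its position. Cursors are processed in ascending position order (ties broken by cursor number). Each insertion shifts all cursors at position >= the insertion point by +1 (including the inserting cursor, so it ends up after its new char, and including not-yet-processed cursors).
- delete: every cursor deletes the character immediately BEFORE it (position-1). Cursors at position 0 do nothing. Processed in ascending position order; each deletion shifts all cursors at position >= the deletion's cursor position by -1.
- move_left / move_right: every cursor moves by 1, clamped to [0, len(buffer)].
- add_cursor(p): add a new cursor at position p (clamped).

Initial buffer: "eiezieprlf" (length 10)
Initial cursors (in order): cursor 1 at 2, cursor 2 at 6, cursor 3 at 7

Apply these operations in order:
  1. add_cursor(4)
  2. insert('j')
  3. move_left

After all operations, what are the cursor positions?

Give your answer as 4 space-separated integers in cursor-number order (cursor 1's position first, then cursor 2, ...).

After op 1 (add_cursor(4)): buffer="eiezieprlf" (len 10), cursors c1@2 c4@4 c2@6 c3@7, authorship ..........
After op 2 (insert('j')): buffer="eijezjiejpjrlf" (len 14), cursors c1@3 c4@6 c2@9 c3@11, authorship ..1..4..2.3...
After op 3 (move_left): buffer="eijezjiejpjrlf" (len 14), cursors c1@2 c4@5 c2@8 c3@10, authorship ..1..4..2.3...

Answer: 2 8 10 5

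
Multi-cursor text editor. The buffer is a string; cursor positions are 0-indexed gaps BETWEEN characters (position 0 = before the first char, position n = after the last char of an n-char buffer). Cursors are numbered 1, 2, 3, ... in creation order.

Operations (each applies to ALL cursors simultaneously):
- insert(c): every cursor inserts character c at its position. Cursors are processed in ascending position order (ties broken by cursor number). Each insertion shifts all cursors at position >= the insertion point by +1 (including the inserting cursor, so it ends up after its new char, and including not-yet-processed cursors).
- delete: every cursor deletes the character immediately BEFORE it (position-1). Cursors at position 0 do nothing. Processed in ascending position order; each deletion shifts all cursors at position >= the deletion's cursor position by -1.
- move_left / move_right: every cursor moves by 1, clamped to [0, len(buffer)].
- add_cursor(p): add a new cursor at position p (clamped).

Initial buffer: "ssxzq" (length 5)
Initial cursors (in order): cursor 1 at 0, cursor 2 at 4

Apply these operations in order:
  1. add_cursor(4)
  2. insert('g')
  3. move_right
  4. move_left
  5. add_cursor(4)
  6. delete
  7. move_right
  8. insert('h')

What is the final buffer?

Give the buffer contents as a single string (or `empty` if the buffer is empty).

Answer: shszhqhh

Derivation:
After op 1 (add_cursor(4)): buffer="ssxzq" (len 5), cursors c1@0 c2@4 c3@4, authorship .....
After op 2 (insert('g')): buffer="gssxzggq" (len 8), cursors c1@1 c2@7 c3@7, authorship 1....23.
After op 3 (move_right): buffer="gssxzggq" (len 8), cursors c1@2 c2@8 c3@8, authorship 1....23.
After op 4 (move_left): buffer="gssxzggq" (len 8), cursors c1@1 c2@7 c3@7, authorship 1....23.
After op 5 (add_cursor(4)): buffer="gssxzggq" (len 8), cursors c1@1 c4@4 c2@7 c3@7, authorship 1....23.
After op 6 (delete): buffer="sszq" (len 4), cursors c1@0 c4@2 c2@3 c3@3, authorship ....
After op 7 (move_right): buffer="sszq" (len 4), cursors c1@1 c4@3 c2@4 c3@4, authorship ....
After op 8 (insert('h')): buffer="shszhqhh" (len 8), cursors c1@2 c4@5 c2@8 c3@8, authorship .1..4.23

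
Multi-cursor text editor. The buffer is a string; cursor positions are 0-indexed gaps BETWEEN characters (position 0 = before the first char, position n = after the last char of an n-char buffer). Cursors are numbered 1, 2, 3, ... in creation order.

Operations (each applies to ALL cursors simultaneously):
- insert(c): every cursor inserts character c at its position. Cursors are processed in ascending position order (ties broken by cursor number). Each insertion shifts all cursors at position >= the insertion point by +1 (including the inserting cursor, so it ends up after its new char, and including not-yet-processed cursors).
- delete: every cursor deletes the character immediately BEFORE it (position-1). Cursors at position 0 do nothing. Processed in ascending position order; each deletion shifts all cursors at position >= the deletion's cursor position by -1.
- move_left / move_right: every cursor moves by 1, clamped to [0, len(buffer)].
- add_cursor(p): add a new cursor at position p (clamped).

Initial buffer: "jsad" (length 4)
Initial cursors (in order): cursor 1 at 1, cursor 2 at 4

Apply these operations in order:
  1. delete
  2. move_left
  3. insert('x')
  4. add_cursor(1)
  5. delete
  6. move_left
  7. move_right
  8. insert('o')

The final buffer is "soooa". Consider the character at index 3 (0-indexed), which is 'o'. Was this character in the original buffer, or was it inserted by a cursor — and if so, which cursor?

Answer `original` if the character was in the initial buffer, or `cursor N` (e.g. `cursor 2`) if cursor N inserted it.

After op 1 (delete): buffer="sa" (len 2), cursors c1@0 c2@2, authorship ..
After op 2 (move_left): buffer="sa" (len 2), cursors c1@0 c2@1, authorship ..
After op 3 (insert('x')): buffer="xsxa" (len 4), cursors c1@1 c2@3, authorship 1.2.
After op 4 (add_cursor(1)): buffer="xsxa" (len 4), cursors c1@1 c3@1 c2@3, authorship 1.2.
After op 5 (delete): buffer="sa" (len 2), cursors c1@0 c3@0 c2@1, authorship ..
After op 6 (move_left): buffer="sa" (len 2), cursors c1@0 c2@0 c3@0, authorship ..
After op 7 (move_right): buffer="sa" (len 2), cursors c1@1 c2@1 c3@1, authorship ..
After op 8 (insert('o')): buffer="soooa" (len 5), cursors c1@4 c2@4 c3@4, authorship .123.
Authorship (.=original, N=cursor N): . 1 2 3 .
Index 3: author = 3

Answer: cursor 3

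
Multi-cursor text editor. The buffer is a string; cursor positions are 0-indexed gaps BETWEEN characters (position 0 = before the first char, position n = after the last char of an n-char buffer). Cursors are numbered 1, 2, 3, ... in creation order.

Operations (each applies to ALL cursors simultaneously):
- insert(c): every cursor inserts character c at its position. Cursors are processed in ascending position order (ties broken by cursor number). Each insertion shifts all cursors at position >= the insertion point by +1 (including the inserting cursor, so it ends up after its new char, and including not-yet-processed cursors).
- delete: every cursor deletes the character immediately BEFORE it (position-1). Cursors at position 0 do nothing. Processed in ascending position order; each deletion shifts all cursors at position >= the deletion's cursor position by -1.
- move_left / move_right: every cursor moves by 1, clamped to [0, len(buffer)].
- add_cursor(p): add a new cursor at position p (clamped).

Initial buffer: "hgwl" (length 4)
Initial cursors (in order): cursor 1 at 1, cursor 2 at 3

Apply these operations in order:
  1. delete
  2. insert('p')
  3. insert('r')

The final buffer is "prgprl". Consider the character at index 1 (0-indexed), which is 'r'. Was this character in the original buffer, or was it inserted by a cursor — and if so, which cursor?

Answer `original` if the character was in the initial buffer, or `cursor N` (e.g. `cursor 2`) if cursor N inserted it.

Answer: cursor 1

Derivation:
After op 1 (delete): buffer="gl" (len 2), cursors c1@0 c2@1, authorship ..
After op 2 (insert('p')): buffer="pgpl" (len 4), cursors c1@1 c2@3, authorship 1.2.
After op 3 (insert('r')): buffer="prgprl" (len 6), cursors c1@2 c2@5, authorship 11.22.
Authorship (.=original, N=cursor N): 1 1 . 2 2 .
Index 1: author = 1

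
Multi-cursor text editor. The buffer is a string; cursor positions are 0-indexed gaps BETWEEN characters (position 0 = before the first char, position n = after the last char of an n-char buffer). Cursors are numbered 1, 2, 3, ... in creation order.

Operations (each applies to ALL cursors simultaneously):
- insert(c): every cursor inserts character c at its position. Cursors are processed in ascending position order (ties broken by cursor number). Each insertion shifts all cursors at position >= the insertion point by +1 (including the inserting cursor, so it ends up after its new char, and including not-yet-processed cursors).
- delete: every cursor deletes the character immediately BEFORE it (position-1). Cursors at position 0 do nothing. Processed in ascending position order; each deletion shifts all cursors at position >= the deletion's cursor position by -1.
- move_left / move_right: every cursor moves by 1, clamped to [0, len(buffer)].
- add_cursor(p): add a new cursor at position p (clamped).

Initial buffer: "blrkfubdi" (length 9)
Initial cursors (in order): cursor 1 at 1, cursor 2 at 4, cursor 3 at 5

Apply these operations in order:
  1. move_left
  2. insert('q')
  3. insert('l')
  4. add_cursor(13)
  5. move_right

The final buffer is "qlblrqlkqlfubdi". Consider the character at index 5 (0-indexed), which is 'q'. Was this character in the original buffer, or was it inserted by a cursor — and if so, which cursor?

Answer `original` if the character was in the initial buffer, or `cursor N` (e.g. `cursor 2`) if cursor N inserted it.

Answer: cursor 2

Derivation:
After op 1 (move_left): buffer="blrkfubdi" (len 9), cursors c1@0 c2@3 c3@4, authorship .........
After op 2 (insert('q')): buffer="qblrqkqfubdi" (len 12), cursors c1@1 c2@5 c3@7, authorship 1...2.3.....
After op 3 (insert('l')): buffer="qlblrqlkqlfubdi" (len 15), cursors c1@2 c2@7 c3@10, authorship 11...22.33.....
After op 4 (add_cursor(13)): buffer="qlblrqlkqlfubdi" (len 15), cursors c1@2 c2@7 c3@10 c4@13, authorship 11...22.33.....
After op 5 (move_right): buffer="qlblrqlkqlfubdi" (len 15), cursors c1@3 c2@8 c3@11 c4@14, authorship 11...22.33.....
Authorship (.=original, N=cursor N): 1 1 . . . 2 2 . 3 3 . . . . .
Index 5: author = 2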